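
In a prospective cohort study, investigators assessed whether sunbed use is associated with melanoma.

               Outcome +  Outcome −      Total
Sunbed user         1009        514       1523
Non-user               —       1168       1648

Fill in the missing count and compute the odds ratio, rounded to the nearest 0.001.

The missing cell is in the unexposed row: 1648 − 1168 = 480.
So a = 1009, b = 514, c = 480, d = 1168.
OR = (a·d)/(b·c) = (1009 × 1168) / (514 × 480) = 1178512 / 246720 = 4.77672

4.777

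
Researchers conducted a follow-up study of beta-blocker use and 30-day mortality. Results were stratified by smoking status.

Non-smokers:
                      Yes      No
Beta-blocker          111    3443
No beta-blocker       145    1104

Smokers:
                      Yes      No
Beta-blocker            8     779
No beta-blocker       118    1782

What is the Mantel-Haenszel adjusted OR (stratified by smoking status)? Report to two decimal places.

OR_MH = Σ(aᵢdᵢ/nᵢ) / Σ(bᵢcᵢ/nᵢ), where nᵢ is the stratum total.
Stratum 1 (Non-smokers): n = 4803; a·d/n = 111·1104/4803 = 25.5141; b·c/n = 3443·145/4803 = 103.9423
Stratum 2 (Smokers): n = 2687; a·d/n = 8·1782/2687 = 5.3055; b·c/n = 779·118/2687 = 34.2099
OR_MH = (25.5141 + 5.3055) / (103.9423 + 34.2099) = 30.8196 / 138.1522 = 0.22308

0.22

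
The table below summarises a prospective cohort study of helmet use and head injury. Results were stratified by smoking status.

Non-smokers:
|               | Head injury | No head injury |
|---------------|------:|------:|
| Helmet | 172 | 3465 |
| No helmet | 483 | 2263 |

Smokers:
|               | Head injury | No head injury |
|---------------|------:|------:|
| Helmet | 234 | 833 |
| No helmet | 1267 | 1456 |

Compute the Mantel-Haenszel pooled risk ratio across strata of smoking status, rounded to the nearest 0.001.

0.383

RR_MH = Σ(aᵢ·n₀ᵢ/nᵢ) / Σ(cᵢ·n₁ᵢ/nᵢ), with n₁ᵢ = aᵢ+bᵢ (exposed), n₀ᵢ = cᵢ+dᵢ (unexposed), nᵢ = n₁ᵢ+n₀ᵢ.
Stratum 1 (Non-smokers): n₁ = 3637, n₀ = 2746, n = 6383; a·n₀/n = 172·2746/6383 = 73.9953; c·n₁/n = 483·3637/6383 = 275.2109
Stratum 2 (Smokers): n₁ = 1067, n₀ = 2723, n = 3790; a·n₀/n = 234·2723/3790 = 168.1219; c·n₁/n = 1267·1067/3790 = 356.6989
RR_MH = (73.9953 + 168.1219) / (275.2109 + 356.6989) = 242.1172 / 631.9098 = 0.38315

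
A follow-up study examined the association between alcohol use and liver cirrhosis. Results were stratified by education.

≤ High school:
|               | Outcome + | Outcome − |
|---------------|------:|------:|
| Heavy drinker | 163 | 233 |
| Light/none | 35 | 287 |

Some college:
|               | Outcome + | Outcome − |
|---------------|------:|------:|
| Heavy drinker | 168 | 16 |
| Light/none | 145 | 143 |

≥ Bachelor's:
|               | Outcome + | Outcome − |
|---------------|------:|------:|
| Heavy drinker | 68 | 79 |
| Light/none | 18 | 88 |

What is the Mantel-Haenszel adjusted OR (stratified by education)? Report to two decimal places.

OR_MH = Σ(aᵢdᵢ/nᵢ) / Σ(bᵢcᵢ/nᵢ), where nᵢ is the stratum total.
Stratum 1 (≤ High school): n = 718; a·d/n = 163·287/718 = 65.1546; b·c/n = 233·35/718 = 11.3579
Stratum 2 (Some college): n = 472; a·d/n = 168·143/472 = 50.8983; b·c/n = 16·145/472 = 4.9153
Stratum 3 (≥ Bachelor's): n = 253; a·d/n = 68·88/253 = 23.6522; b·c/n = 79·18/253 = 5.6206
OR_MH = (65.1546 + 50.8983 + 23.6522) / (11.3579 + 4.9153 + 5.6206) = 139.7051 / 21.8937 = 6.38105

6.38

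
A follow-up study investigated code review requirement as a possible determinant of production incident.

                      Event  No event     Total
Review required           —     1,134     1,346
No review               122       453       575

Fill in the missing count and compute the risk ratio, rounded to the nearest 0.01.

The missing cell is in the exposed row: 1346 − 1134 = 212.
So a = 212, b = 1134, c = 122, d = 453.
RR = [a/(a+b)] / [c/(c+d)] = (212/1346) / (122/575) = 0.15750/0.21217 = 0.74233

0.74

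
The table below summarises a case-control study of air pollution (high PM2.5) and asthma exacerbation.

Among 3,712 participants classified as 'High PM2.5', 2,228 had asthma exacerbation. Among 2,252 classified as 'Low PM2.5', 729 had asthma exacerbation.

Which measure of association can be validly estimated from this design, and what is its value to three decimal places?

From the description: a = 2228, b = 1484, c = 729, d = 1523.
This is a case-control study: participants were sampled on outcome status, so risks in the source population cannot be estimated directly — relative risk is not valid here. The odds ratio is the appropriate measure.
OR = (a·d)/(b·c) = (2228 × 1523) / (1484 × 729) = 3393244 / 1081836 = 3.13656

3.137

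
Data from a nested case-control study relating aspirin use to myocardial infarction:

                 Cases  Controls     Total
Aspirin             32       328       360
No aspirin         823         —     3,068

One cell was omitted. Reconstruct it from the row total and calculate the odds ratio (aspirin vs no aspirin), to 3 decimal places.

The missing cell is in the unexposed row: 3068 − 823 = 2245.
So a = 32, b = 328, c = 823, d = 2245.
OR = (a·d)/(b·c) = (32 × 2245) / (328 × 823) = 71840 / 269944 = 0.26613

0.266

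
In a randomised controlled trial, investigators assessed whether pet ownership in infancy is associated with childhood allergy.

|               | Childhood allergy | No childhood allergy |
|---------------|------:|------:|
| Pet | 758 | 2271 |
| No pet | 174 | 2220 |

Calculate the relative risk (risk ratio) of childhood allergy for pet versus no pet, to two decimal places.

Cells: a = 758, b = 2271, c = 174, d = 2220.
Risk in exposed = 758/3029 = 0.25025; risk in unexposed = 174/2394 = 0.07268.
RR = 0.25025 / 0.07268 = 3.44306
The risk among the exposed is 3.44 times that among the unexposed.

3.44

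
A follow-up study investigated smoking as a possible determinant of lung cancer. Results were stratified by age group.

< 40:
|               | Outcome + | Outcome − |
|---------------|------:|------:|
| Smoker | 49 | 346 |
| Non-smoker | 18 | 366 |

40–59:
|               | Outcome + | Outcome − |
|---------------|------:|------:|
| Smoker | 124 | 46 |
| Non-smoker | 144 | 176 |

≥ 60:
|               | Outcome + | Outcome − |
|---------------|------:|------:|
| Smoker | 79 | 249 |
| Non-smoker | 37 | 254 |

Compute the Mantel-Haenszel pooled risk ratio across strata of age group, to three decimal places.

RR_MH = Σ(aᵢ·n₀ᵢ/nᵢ) / Σ(cᵢ·n₁ᵢ/nᵢ), with n₁ᵢ = aᵢ+bᵢ (exposed), n₀ᵢ = cᵢ+dᵢ (unexposed), nᵢ = n₁ᵢ+n₀ᵢ.
Stratum 1 (< 40): n₁ = 395, n₀ = 384, n = 779; a·n₀/n = 49·384/779 = 24.1540; c·n₁/n = 18·395/779 = 9.1271
Stratum 2 (40–59): n₁ = 170, n₀ = 320, n = 490; a·n₀/n = 124·320/490 = 80.9796; c·n₁/n = 144·170/490 = 49.9592
Stratum 3 (≥ 60): n₁ = 328, n₀ = 291, n = 619; a·n₀/n = 79·291/619 = 37.1389; c·n₁/n = 37·328/619 = 19.6058
RR_MH = (24.1540 + 80.9796 + 37.1389) / (9.1271 + 49.9592 + 19.6058) = 142.2726 / 78.6921 = 1.80797

1.808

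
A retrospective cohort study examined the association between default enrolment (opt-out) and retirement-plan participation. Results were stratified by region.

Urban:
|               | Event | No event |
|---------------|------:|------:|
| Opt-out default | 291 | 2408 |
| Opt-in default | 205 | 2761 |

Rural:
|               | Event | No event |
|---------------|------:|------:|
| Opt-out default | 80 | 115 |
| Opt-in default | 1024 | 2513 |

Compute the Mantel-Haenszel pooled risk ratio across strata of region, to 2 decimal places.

RR_MH = Σ(aᵢ·n₀ᵢ/nᵢ) / Σ(cᵢ·n₁ᵢ/nᵢ), with n₁ᵢ = aᵢ+bᵢ (exposed), n₀ᵢ = cᵢ+dᵢ (unexposed), nᵢ = n₁ᵢ+n₀ᵢ.
Stratum 1 (Urban): n₁ = 2699, n₀ = 2966, n = 5665; a·n₀/n = 291·2966/5665 = 152.3576; c·n₁/n = 205·2699/5665 = 97.6690
Stratum 2 (Rural): n₁ = 195, n₀ = 3537, n = 3732; a·n₀/n = 80·3537/3732 = 75.8199; c·n₁/n = 1024·195/3732 = 53.5048
RR_MH = (152.3576 + 75.8199) / (97.6690 + 53.5048) = 228.1776 / 151.1738 = 1.50937

1.51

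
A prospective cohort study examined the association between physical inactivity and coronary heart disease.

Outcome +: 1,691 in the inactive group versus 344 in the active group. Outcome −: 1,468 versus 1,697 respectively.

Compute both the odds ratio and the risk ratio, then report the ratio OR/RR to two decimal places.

From the description: a = 1691, b = 1468, c = 344, d = 1697.
OR = (1691·1697)/(1468·344) = 2869627/504992 = 5.68252
Risk in exposed = 1691/3159 = 0.53530; risk in unexposed = 344/2041 = 0.16854; RR = 3.17599
OR/RR = 5.68252 / 3.17599 = 1.78921
The outcome is not rare, so the OR lies further from 1 than the RR.

1.79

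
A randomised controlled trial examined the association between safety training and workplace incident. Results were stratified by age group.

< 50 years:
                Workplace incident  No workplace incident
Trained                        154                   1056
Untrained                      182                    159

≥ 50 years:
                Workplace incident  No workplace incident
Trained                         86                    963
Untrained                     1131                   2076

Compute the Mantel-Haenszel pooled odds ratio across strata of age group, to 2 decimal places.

0.15

OR_MH = Σ(aᵢdᵢ/nᵢ) / Σ(bᵢcᵢ/nᵢ), where nᵢ is the stratum total.
Stratum 1 (< 50 years): n = 1551; a·d/n = 154·159/1551 = 15.7872; b·c/n = 1056·182/1551 = 123.9149
Stratum 2 (≥ 50 years): n = 4256; a·d/n = 86·2076/4256 = 41.9492; b·c/n = 963·1131/4256 = 255.9100
OR_MH = (15.7872 + 41.9492) / (123.9149 + 255.9100) = 57.7365 / 379.8249 = 0.15201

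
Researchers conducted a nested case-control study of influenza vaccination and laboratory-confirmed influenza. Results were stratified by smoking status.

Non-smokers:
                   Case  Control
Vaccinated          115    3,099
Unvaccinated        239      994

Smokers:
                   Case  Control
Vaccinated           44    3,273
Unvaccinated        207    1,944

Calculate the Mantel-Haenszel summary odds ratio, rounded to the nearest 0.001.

OR_MH = Σ(aᵢdᵢ/nᵢ) / Σ(bᵢcᵢ/nᵢ), where nᵢ is the stratum total.
Stratum 1 (Non-smokers): n = 4447; a·d/n = 115·994/4447 = 25.7050; b·c/n = 3099·239/4447 = 166.5530
Stratum 2 (Smokers): n = 5468; a·d/n = 44·1944/5468 = 15.6430; b·c/n = 3273·207/5468 = 123.9047
OR_MH = (25.7050 + 15.6430) / (166.5530 + 123.9047) = 41.3480 / 290.4577 = 0.14235

0.142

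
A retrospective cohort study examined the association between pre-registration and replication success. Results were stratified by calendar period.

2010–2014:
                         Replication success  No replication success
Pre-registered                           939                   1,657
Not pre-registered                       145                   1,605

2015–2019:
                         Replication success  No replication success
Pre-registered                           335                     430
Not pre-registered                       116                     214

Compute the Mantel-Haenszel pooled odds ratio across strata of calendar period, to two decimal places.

4.09

OR_MH = Σ(aᵢdᵢ/nᵢ) / Σ(bᵢcᵢ/nᵢ), where nᵢ is the stratum total.
Stratum 1 (2010–2014): n = 4346; a·d/n = 939·1605/4346 = 346.7775; b·c/n = 1657·145/4346 = 55.2842
Stratum 2 (2015–2019): n = 1095; a·d/n = 335·214/1095 = 65.4703; b·c/n = 430·116/1095 = 45.5525
OR_MH = (346.7775 + 65.4703) / (55.2842 + 45.5525) = 412.2478 / 100.8367 = 4.08827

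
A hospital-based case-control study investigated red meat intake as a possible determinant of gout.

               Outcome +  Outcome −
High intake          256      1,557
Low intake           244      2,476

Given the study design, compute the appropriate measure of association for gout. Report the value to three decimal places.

Cells: a = 256, b = 1557, c = 244, d = 2476.
This is a hospital-based case-control study: participants were sampled on outcome status, so risks in the source population cannot be estimated directly — relative risk is not valid here. The odds ratio is the appropriate measure.
OR = (a·d)/(b·c) = (256 × 2476) / (1557 × 244) = 633856 / 379908 = 1.66845

1.668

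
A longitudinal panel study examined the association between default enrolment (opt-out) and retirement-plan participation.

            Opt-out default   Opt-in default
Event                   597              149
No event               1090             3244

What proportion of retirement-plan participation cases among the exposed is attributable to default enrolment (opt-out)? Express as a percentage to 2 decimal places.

87.59

Reading the table with exposure as columns: a = 597 (Opt-out default, case), b = 1090 (Opt-out default, non-case), c = 149 (Opt-in default, case), d = 3244.
Risk in exposed = 597/1687 = 0.35388; risk in unexposed = 149/3393 = 0.04391.
RR = 0.35388/0.04391 = 8.05855
AR% = (RR − 1)/RR × 100 = (8.05855 − 1)/8.05855 × 100 = 87.5908%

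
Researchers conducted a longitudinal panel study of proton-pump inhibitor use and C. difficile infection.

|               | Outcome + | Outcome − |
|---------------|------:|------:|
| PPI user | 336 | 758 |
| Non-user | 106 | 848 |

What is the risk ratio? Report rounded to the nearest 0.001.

Cells: a = 336, b = 758, c = 106, d = 848.
Risk in exposed = 336/1094 = 0.30713; risk in unexposed = 106/954 = 0.11111.
RR = 0.30713 / 0.11111 = 2.76417
The risk among the exposed is 2.76 times that among the unexposed.

2.764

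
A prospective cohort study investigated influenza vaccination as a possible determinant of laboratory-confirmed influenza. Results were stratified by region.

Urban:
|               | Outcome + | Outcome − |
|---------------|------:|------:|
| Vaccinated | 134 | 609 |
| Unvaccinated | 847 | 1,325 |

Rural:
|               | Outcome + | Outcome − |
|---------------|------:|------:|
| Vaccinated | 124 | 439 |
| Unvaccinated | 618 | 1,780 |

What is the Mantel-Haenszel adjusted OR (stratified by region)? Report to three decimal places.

OR_MH = Σ(aᵢdᵢ/nᵢ) / Σ(bᵢcᵢ/nᵢ), where nᵢ is the stratum total.
Stratum 1 (Urban): n = 2915; a·d/n = 134·1325/2915 = 60.9091; b·c/n = 609·847/2915 = 176.9547
Stratum 2 (Rural): n = 2961; a·d/n = 124·1780/2961 = 74.5424; b·c/n = 439·618/2961 = 91.6251
OR_MH = (60.9091 + 74.5424) / (176.9547 + 91.6251) = 135.4515 / 268.5798 = 0.50432

0.504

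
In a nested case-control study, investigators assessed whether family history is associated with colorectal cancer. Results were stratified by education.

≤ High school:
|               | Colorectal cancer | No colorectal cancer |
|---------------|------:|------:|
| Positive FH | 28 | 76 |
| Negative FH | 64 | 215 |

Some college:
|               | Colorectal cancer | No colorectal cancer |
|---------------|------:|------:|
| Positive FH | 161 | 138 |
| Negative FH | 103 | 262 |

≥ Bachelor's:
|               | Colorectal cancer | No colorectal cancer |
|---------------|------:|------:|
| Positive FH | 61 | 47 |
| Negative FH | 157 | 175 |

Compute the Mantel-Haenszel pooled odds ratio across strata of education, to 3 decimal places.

OR_MH = Σ(aᵢdᵢ/nᵢ) / Σ(bᵢcᵢ/nᵢ), where nᵢ is the stratum total.
Stratum 1 (≤ High school): n = 383; a·d/n = 28·215/383 = 15.7180; b·c/n = 76·64/383 = 12.6997
Stratum 2 (Some college): n = 664; a·d/n = 161·262/664 = 63.5271; b·c/n = 138·103/664 = 21.4066
Stratum 3 (≥ Bachelor's): n = 440; a·d/n = 61·175/440 = 24.2614; b·c/n = 47·157/440 = 16.7705
OR_MH = (15.7180 + 63.5271 + 24.2614) / (12.6997 + 21.4066 + 16.7705) = 103.5065 / 50.8768 = 2.03445

2.034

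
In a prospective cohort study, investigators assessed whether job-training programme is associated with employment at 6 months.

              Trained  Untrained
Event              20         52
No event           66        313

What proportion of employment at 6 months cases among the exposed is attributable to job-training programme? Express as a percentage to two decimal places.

38.74

Reading the table with exposure as columns: a = 20 (Trained, case), b = 66 (Trained, non-case), c = 52 (Untrained, case), d = 313.
Risk in exposed = 20/86 = 0.23256; risk in unexposed = 52/365 = 0.14247.
RR = 0.23256/0.14247 = 1.63238
AR% = (RR − 1)/RR × 100 = (1.63238 − 1)/1.63238 × 100 = 38.7397%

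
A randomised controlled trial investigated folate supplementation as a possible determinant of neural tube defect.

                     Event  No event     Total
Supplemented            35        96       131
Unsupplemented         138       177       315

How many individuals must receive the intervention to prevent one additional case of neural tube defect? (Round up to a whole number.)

Risk in treated group = 35/131 = 0.26718; risk in control = 138/315 = 0.43810.
Absolute risk reduction = 0.43810 − 0.26718 = 0.17092
NNT = 1 / ARR = 1 / 0.17092 = 5.851 → round up → 6

6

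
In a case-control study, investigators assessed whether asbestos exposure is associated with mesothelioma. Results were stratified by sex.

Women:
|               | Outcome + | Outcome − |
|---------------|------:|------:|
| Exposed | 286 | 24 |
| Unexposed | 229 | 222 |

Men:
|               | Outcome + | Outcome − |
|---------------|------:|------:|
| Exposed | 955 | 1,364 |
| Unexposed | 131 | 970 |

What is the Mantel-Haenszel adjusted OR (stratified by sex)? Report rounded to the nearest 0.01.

OR_MH = Σ(aᵢdᵢ/nᵢ) / Σ(bᵢcᵢ/nᵢ), where nᵢ is the stratum total.
Stratum 1 (Women): n = 761; a·d/n = 286·222/761 = 83.4323; b·c/n = 24·229/761 = 7.2221
Stratum 2 (Men): n = 3420; a·d/n = 955·970/3420 = 270.8626; b·c/n = 1364·131/3420 = 52.2468
OR_MH = (83.4323 + 270.8626) / (7.2221 + 52.2468) = 354.2949 / 59.4689 = 5.95765

5.96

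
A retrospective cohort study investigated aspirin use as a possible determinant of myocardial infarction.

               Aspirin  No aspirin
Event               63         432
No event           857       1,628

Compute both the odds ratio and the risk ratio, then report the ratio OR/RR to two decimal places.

0.85

Reading the table with exposure as columns: a = 63 (Aspirin, case), b = 857 (Aspirin, non-case), c = 432 (No aspirin, case), d = 1628.
OR = (63·1628)/(857·432) = 102564/370224 = 0.27703
Risk in exposed = 63/920 = 0.06848; risk in unexposed = 432/2060 = 0.20971; RR = 0.32654
OR/RR = 0.27703 / 0.32654 = 0.84839
The outcome is not rare, so the OR lies further from 1 than the RR.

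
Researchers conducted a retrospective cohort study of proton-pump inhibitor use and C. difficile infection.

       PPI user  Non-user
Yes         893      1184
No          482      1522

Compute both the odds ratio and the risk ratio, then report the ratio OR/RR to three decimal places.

Reading the table with exposure as columns: a = 893 (PPI user, case), b = 482 (PPI user, non-case), c = 1184 (Non-user, case), d = 1522.
OR = (893·1522)/(482·1184) = 1359146/570688 = 2.38159
Risk in exposed = 893/1375 = 0.64945; risk in unexposed = 1184/2706 = 0.43755; RR = 1.48431
OR/RR = 2.38159 / 1.48431 = 1.60451
The outcome is not rare, so the OR lies further from 1 than the RR.

1.605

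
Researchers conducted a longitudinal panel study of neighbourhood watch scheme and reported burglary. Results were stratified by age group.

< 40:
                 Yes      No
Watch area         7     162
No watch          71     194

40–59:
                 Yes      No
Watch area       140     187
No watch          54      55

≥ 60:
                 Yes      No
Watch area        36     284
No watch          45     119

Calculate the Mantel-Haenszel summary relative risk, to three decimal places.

RR_MH = Σ(aᵢ·n₀ᵢ/nᵢ) / Σ(cᵢ·n₁ᵢ/nᵢ), with n₁ᵢ = aᵢ+bᵢ (exposed), n₀ᵢ = cᵢ+dᵢ (unexposed), nᵢ = n₁ᵢ+n₀ᵢ.
Stratum 1 (< 40): n₁ = 169, n₀ = 265, n = 434; a·n₀/n = 7·265/434 = 4.2742; c·n₁/n = 71·169/434 = 27.6475
Stratum 2 (40–59): n₁ = 327, n₀ = 109, n = 436; a·n₀/n = 140·109/436 = 35.0000; c·n₁/n = 54·327/436 = 40.5000
Stratum 3 (≥ 60): n₁ = 320, n₀ = 164, n = 484; a·n₀/n = 36·164/484 = 12.1983; c·n₁/n = 45·320/484 = 29.7521
RR_MH = (4.2742 + 35.0000 + 12.1983) / (27.6475 + 40.5000 + 29.7521) = 51.4725 / 97.8995 = 0.52577

0.526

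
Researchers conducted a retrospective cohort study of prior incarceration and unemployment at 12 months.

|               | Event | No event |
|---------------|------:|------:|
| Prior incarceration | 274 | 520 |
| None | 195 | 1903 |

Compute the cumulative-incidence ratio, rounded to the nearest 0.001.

3.713

Cells: a = 274, b = 520, c = 195, d = 1903.
Risk in exposed = 274/794 = 0.34509; risk in unexposed = 195/2098 = 0.09295.
RR = 0.34509 / 0.09295 = 3.71279
The risk among the exposed is 3.71 times that among the unexposed.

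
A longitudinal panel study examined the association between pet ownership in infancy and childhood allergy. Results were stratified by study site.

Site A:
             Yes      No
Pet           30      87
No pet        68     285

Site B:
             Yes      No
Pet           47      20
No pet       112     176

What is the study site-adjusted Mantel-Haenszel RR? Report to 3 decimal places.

1.594

RR_MH = Σ(aᵢ·n₀ᵢ/nᵢ) / Σ(cᵢ·n₁ᵢ/nᵢ), with n₁ᵢ = aᵢ+bᵢ (exposed), n₀ᵢ = cᵢ+dᵢ (unexposed), nᵢ = n₁ᵢ+n₀ᵢ.
Stratum 1 (Site A): n₁ = 117, n₀ = 353, n = 470; a·n₀/n = 30·353/470 = 22.5319; c·n₁/n = 68·117/470 = 16.9277
Stratum 2 (Site B): n₁ = 67, n₀ = 288, n = 355; a·n₀/n = 47·288/355 = 38.1296; c·n₁/n = 112·67/355 = 21.1380
RR_MH = (22.5319 + 38.1296) / (16.9277 + 21.1380) = 60.6615 / 38.0657 = 1.59360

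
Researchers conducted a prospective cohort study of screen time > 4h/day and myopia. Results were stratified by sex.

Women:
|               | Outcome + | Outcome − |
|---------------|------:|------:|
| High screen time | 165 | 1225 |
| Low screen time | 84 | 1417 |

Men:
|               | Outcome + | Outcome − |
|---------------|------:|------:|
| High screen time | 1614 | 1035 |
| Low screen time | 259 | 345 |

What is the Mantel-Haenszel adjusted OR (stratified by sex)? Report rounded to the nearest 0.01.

OR_MH = Σ(aᵢdᵢ/nᵢ) / Σ(bᵢcᵢ/nᵢ), where nᵢ is the stratum total.
Stratum 1 (Women): n = 2891; a·d/n = 165·1417/2891 = 80.8734; b·c/n = 1225·84/2891 = 35.5932
Stratum 2 (Men): n = 3253; a·d/n = 1614·345/3253 = 171.1743; b·c/n = 1035·259/3253 = 82.4055
OR_MH = (80.8734 + 171.1743) / (35.5932 + 82.4055) = 252.0477 / 117.9987 = 2.13602

2.14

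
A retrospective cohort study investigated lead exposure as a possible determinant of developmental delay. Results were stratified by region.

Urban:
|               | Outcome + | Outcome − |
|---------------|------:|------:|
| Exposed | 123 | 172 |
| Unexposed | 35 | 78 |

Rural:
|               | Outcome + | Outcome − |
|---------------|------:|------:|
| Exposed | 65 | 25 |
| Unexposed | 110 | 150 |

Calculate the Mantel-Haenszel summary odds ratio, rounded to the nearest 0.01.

OR_MH = Σ(aᵢdᵢ/nᵢ) / Σ(bᵢcᵢ/nᵢ), where nᵢ is the stratum total.
Stratum 1 (Urban): n = 408; a·d/n = 123·78/408 = 23.5147; b·c/n = 172·35/408 = 14.7549
Stratum 2 (Rural): n = 350; a·d/n = 65·150/350 = 27.8571; b·c/n = 25·110/350 = 7.8571
OR_MH = (23.5147 + 27.8571) / (14.7549 + 7.8571) = 51.3718 / 22.6120 = 2.27188

2.27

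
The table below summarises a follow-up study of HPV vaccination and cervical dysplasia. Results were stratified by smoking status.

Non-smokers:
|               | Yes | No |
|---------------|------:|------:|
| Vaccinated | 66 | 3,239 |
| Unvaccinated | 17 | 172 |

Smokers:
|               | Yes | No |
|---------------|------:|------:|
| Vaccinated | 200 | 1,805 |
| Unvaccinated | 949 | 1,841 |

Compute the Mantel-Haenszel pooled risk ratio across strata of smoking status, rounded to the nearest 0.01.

RR_MH = Σ(aᵢ·n₀ᵢ/nᵢ) / Σ(cᵢ·n₁ᵢ/nᵢ), with n₁ᵢ = aᵢ+bᵢ (exposed), n₀ᵢ = cᵢ+dᵢ (unexposed), nᵢ = n₁ᵢ+n₀ᵢ.
Stratum 1 (Non-smokers): n₁ = 3305, n₀ = 189, n = 3494; a·n₀/n = 66·189/3494 = 3.5701; c·n₁/n = 17·3305/3494 = 16.0804
Stratum 2 (Smokers): n₁ = 2005, n₀ = 2790, n = 4795; a·n₀/n = 200·2790/4795 = 116.3712; c·n₁/n = 949·2005/4795 = 396.8186
RR_MH = (3.5701 + 116.3712) / (16.0804 + 396.8186) = 119.9413 / 412.8990 = 0.29049

0.29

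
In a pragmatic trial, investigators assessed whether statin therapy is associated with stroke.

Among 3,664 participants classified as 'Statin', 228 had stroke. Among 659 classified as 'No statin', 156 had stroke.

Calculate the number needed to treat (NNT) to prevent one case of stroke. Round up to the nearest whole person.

Risk in treated group = 228/3664 = 0.06223; risk in control = 156/659 = 0.23672.
Absolute risk reduction = 0.23672 − 0.06223 = 0.17450
NNT = 1 / ARR = 1 / 0.17450 = 5.731 → round up → 6

6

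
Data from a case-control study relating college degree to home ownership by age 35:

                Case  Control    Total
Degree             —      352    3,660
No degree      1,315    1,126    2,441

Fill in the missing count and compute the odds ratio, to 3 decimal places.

The missing cell is in the exposed row: 3660 − 352 = 3308.
So a = 3308, b = 352, c = 1315, d = 1126.
OR = (a·d)/(b·c) = (3308 × 1126) / (352 × 1315) = 3724808 / 462880 = 8.04703

8.047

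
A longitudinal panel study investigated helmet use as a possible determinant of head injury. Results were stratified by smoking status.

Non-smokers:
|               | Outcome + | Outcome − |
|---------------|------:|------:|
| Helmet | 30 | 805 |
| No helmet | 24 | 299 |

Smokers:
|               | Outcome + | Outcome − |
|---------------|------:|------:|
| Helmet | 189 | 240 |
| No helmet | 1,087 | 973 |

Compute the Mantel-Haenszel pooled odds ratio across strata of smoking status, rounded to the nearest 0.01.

0.67

OR_MH = Σ(aᵢdᵢ/nᵢ) / Σ(bᵢcᵢ/nᵢ), where nᵢ is the stratum total.
Stratum 1 (Non-smokers): n = 1158; a·d/n = 30·299/1158 = 7.7461; b·c/n = 805·24/1158 = 16.6839
Stratum 2 (Smokers): n = 2489; a·d/n = 189·973/2489 = 73.8839; b·c/n = 240·1087/2489 = 104.8132
OR_MH = (7.7461 + 73.8839) / (16.6839 + 104.8132) = 81.6300 / 121.4971 = 0.67187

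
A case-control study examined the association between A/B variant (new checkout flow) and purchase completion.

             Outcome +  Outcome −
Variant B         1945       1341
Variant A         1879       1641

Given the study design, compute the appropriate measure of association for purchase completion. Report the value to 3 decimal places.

1.267

Cells: a = 1945, b = 1341, c = 1879, d = 1641.
This is a case-control study: participants were sampled on outcome status, so risks in the source population cannot be estimated directly — relative risk is not valid here. The odds ratio is the appropriate measure.
OR = (a·d)/(b·c) = (1945 × 1641) / (1341 × 1879) = 3191745 / 2519739 = 1.26670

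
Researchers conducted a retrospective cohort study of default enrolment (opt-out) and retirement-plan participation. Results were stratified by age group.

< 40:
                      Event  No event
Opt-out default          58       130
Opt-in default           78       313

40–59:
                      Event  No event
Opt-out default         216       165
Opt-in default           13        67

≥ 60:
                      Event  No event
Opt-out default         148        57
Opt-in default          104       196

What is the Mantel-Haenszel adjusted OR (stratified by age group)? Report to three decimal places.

OR_MH = Σ(aᵢdᵢ/nᵢ) / Σ(bᵢcᵢ/nᵢ), where nᵢ is the stratum total.
Stratum 1 (< 40): n = 579; a·d/n = 58·313/579 = 31.3541; b·c/n = 130·78/579 = 17.5130
Stratum 2 (40–59): n = 461; a·d/n = 216·67/461 = 31.3926; b·c/n = 165·13/461 = 4.6529
Stratum 3 (≥ 60): n = 505; a·d/n = 148·196/505 = 57.4416; b·c/n = 57·104/505 = 11.7386
OR_MH = (31.3541 + 31.3926 + 57.4416) / (17.5130 + 4.6529 + 11.7386) = 120.1883 / 33.9045 = 3.54491

3.545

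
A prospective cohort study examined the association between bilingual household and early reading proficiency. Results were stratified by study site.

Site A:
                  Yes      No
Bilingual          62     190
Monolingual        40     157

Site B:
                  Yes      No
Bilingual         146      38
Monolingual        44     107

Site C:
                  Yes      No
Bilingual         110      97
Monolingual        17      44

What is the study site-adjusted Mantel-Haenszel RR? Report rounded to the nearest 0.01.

RR_MH = Σ(aᵢ·n₀ᵢ/nᵢ) / Σ(cᵢ·n₁ᵢ/nᵢ), with n₁ᵢ = aᵢ+bᵢ (exposed), n₀ᵢ = cᵢ+dᵢ (unexposed), nᵢ = n₁ᵢ+n₀ᵢ.
Stratum 1 (Site A): n₁ = 252, n₀ = 197, n = 449; a·n₀/n = 62·197/449 = 27.2027; c·n₁/n = 40·252/449 = 22.4499
Stratum 2 (Site B): n₁ = 184, n₀ = 151, n = 335; a·n₀/n = 146·151/335 = 65.8090; c·n₁/n = 44·184/335 = 24.1672
Stratum 3 (Site C): n₁ = 207, n₀ = 61, n = 268; a·n₀/n = 110·61/268 = 25.0373; c·n₁/n = 17·207/268 = 13.1306
RR_MH = (27.2027 + 65.8090 + 25.0373) / (22.4499 + 24.1672 + 13.1306) = 118.0489 / 59.7476 = 1.97579

1.98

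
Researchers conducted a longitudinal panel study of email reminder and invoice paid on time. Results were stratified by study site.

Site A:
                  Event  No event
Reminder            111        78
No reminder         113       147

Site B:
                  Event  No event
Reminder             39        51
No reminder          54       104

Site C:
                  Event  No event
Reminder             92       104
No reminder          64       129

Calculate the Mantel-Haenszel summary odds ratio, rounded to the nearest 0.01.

1.74

OR_MH = Σ(aᵢdᵢ/nᵢ) / Σ(bᵢcᵢ/nᵢ), where nᵢ is the stratum total.
Stratum 1 (Site A): n = 449; a·d/n = 111·147/449 = 36.3408; b·c/n = 78·113/449 = 19.6303
Stratum 2 (Site B): n = 248; a·d/n = 39·104/248 = 16.3548; b·c/n = 51·54/248 = 11.1048
Stratum 3 (Site C): n = 389; a·d/n = 92·129/389 = 30.5090; b·c/n = 104·64/389 = 17.1105
OR_MH = (36.3408 + 16.3548 + 30.5090) / (19.6303 + 11.1048 + 17.1105) = 83.2046 / 47.8457 = 1.73902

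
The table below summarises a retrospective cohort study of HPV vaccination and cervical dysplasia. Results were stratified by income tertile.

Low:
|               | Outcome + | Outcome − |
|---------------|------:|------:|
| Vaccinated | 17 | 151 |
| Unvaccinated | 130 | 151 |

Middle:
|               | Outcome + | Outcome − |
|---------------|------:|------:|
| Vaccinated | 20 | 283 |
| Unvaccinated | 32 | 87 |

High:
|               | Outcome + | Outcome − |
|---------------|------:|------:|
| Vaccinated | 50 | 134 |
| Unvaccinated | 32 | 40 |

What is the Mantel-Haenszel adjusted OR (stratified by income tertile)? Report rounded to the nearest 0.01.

0.22

OR_MH = Σ(aᵢdᵢ/nᵢ) / Σ(bᵢcᵢ/nᵢ), where nᵢ is the stratum total.
Stratum 1 (Low): n = 449; a·d/n = 17·151/449 = 5.7171; b·c/n = 151·130/449 = 43.7194
Stratum 2 (Middle): n = 422; a·d/n = 20·87/422 = 4.1232; b·c/n = 283·32/422 = 21.4597
Stratum 3 (High): n = 256; a·d/n = 50·40/256 = 7.8125; b·c/n = 134·32/256 = 16.7500
OR_MH = (5.7171 + 4.1232 + 7.8125) / (43.7194 + 21.4597 + 16.7500) = 17.6529 / 81.9291 = 0.21547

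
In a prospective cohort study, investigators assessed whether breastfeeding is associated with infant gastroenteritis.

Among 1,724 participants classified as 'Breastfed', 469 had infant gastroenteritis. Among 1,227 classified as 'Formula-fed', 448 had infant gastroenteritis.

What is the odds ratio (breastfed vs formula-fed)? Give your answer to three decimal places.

From the description: a = 469, b = 1255, c = 448, d = 779.
OR = (a·d)/(b·c) = (469 × 779) / (1255 × 448) = 365351 / 562240 = 0.64981
Exposure is associated with lower odds of infant gastroenteritis (OR = 0.65 < 1).

0.650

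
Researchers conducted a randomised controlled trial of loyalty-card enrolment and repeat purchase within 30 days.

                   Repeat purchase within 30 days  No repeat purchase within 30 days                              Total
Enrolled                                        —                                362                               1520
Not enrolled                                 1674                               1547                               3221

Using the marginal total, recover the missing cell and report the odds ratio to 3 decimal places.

2.956

The missing cell is in the exposed row: 1520 − 362 = 1158.
So a = 1158, b = 362, c = 1674, d = 1547.
OR = (a·d)/(b·c) = (1158 × 1547) / (362 × 1674) = 1791426 / 605988 = 2.95621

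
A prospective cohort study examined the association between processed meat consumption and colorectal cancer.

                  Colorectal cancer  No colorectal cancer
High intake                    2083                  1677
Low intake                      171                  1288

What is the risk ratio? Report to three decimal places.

4.727

Cells: a = 2083, b = 1677, c = 171, d = 1288.
Risk in exposed = 2083/3760 = 0.55399; risk in unexposed = 171/1459 = 0.11720.
RR = 0.55399 / 0.11720 = 4.72673
The risk among the exposed is 4.73 times that among the unexposed.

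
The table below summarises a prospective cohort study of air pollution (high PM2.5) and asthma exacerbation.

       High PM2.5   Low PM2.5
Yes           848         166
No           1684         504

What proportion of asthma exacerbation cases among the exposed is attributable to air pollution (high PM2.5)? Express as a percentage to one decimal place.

Reading the table with exposure as columns: a = 848 (High PM2.5, case), b = 1684 (High PM2.5, non-case), c = 166 (Low PM2.5, case), d = 504.
Risk in exposed = 848/2532 = 0.33491; risk in unexposed = 166/670 = 0.24776.
RR = 0.33491/0.24776 = 1.35176
AR% = (RR − 1)/RR × 100 = (1.35176 − 1)/1.35176 × 100 = 26.0222%

26.0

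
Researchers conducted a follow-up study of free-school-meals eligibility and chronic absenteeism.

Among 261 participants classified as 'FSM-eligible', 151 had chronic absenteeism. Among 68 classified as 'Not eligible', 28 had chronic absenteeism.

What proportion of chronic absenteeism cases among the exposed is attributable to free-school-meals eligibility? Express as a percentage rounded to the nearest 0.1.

28.8

From the description: a = 151, b = 110, c = 28, d = 40.
Risk in exposed = 151/261 = 0.57854; risk in unexposed = 28/68 = 0.41176.
RR = 0.57854/0.41176 = 1.40504
AR% = (RR − 1)/RR × 100 = (1.40504 − 1)/1.40504 × 100 = 28.8274%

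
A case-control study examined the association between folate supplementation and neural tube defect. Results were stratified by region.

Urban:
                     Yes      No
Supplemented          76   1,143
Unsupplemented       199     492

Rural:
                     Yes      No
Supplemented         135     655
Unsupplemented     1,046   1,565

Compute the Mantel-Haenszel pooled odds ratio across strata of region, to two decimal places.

0.25

OR_MH = Σ(aᵢdᵢ/nᵢ) / Σ(bᵢcᵢ/nᵢ), where nᵢ is the stratum total.
Stratum 1 (Urban): n = 1910; a·d/n = 76·492/1910 = 19.5770; b·c/n = 1143·199/1910 = 119.0874
Stratum 2 (Rural): n = 3401; a·d/n = 135·1565/3401 = 62.1214; b·c/n = 655·1046/3401 = 201.4496
OR_MH = (19.5770 + 62.1214) / (119.0874 + 201.4496) = 81.6984 / 320.5370 = 0.25488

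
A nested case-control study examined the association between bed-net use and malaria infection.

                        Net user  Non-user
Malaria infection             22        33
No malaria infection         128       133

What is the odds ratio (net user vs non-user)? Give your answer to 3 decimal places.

0.693

Reading the table with exposure as columns: a = 22 (Net user, case), b = 128 (Net user, non-case), c = 33 (Non-user, case), d = 133.
OR = (a·d)/(b·c) = (22 × 133) / (128 × 33) = 2926 / 4224 = 0.69271
Exposure is associated with lower odds of malaria infection (OR = 0.69 < 1).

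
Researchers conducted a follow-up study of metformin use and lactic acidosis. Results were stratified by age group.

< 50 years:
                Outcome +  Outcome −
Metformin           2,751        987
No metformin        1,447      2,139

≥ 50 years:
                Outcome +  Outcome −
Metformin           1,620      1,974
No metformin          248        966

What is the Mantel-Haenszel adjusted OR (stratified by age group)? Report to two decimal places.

OR_MH = Σ(aᵢdᵢ/nᵢ) / Σ(bᵢcᵢ/nᵢ), where nᵢ is the stratum total.
Stratum 1 (< 50 years): n = 7324; a·d/n = 2751·2139/7324 = 803.4392; b·c/n = 987·1447/7324 = 195.0012
Stratum 2 (≥ 50 years): n = 4808; a·d/n = 1620·966/4808 = 325.4825; b·c/n = 1974·248/4808 = 101.8203
OR_MH = (803.4392 + 325.4825) / (195.0012 + 101.8203) = 1128.9218 / 296.8215 = 3.80337

3.80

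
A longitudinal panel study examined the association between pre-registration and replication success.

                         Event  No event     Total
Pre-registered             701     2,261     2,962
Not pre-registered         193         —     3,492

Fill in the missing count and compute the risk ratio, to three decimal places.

The missing cell is in the unexposed row: 3492 − 193 = 3299.
So a = 701, b = 2261, c = 193, d = 3299.
RR = [a/(a+b)] / [c/(c+d)] = (701/2962) / (193/3492) = 0.23666/0.05527 = 4.28203

4.282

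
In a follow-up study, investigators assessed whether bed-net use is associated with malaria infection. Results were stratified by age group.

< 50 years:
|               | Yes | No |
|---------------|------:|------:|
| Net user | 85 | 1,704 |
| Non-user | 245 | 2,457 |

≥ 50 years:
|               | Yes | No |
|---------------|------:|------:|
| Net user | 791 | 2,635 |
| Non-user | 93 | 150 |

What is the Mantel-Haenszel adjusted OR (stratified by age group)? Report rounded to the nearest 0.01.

OR_MH = Σ(aᵢdᵢ/nᵢ) / Σ(bᵢcᵢ/nᵢ), where nᵢ is the stratum total.
Stratum 1 (< 50 years): n = 4491; a·d/n = 85·2457/4491 = 46.5030; b·c/n = 1704·245/4491 = 92.9593
Stratum 2 (≥ 50 years): n = 3669; a·d/n = 791·150/3669 = 32.3385; b·c/n = 2635·93/3669 = 66.7907
OR_MH = (46.5030 + 32.3385) / (92.9593 + 66.7907) = 78.8415 / 159.7499 = 0.49353

0.49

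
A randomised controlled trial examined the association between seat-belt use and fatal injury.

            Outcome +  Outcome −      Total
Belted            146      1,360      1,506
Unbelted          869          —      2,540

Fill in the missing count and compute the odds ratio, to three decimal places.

0.206

The missing cell is in the unexposed row: 2540 − 869 = 1671.
So a = 146, b = 1360, c = 869, d = 1671.
OR = (a·d)/(b·c) = (146 × 1671) / (1360 × 869) = 243966 / 1181840 = 0.20643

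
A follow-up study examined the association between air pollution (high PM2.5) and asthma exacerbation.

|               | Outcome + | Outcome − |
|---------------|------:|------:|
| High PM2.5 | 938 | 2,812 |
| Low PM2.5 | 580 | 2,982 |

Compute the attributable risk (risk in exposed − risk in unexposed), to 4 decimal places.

Cells: a = 938, b = 2812, c = 580, d = 2982.
Risk in exposed = 938/3750 = 0.250133; risk in unexposed = 580/3562 = 0.162830.
Risk difference = 0.250133 − 0.162830 = 0.087303

0.0873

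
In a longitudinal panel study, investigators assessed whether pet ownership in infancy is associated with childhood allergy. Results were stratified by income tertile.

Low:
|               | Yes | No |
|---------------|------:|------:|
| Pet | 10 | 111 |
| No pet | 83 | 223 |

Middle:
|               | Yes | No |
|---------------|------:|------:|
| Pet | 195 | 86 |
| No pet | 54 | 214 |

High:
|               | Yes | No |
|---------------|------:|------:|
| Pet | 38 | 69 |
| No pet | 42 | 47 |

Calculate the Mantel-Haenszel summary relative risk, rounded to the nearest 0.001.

1.614

RR_MH = Σ(aᵢ·n₀ᵢ/nᵢ) / Σ(cᵢ·n₁ᵢ/nᵢ), with n₁ᵢ = aᵢ+bᵢ (exposed), n₀ᵢ = cᵢ+dᵢ (unexposed), nᵢ = n₁ᵢ+n₀ᵢ.
Stratum 1 (Low): n₁ = 121, n₀ = 306, n = 427; a·n₀/n = 10·306/427 = 7.1663; c·n₁/n = 83·121/427 = 23.5199
Stratum 2 (Middle): n₁ = 281, n₀ = 268, n = 549; a·n₀/n = 195·268/549 = 95.1913; c·n₁/n = 54·281/549 = 27.6393
Stratum 3 (High): n₁ = 107, n₀ = 89, n = 196; a·n₀/n = 38·89/196 = 17.2551; c·n₁/n = 42·107/196 = 22.9286
RR_MH = (7.1663 + 95.1913 + 17.2551) / (23.5199 + 27.6393 + 22.9286) = 119.6126 / 74.0878 = 1.61447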